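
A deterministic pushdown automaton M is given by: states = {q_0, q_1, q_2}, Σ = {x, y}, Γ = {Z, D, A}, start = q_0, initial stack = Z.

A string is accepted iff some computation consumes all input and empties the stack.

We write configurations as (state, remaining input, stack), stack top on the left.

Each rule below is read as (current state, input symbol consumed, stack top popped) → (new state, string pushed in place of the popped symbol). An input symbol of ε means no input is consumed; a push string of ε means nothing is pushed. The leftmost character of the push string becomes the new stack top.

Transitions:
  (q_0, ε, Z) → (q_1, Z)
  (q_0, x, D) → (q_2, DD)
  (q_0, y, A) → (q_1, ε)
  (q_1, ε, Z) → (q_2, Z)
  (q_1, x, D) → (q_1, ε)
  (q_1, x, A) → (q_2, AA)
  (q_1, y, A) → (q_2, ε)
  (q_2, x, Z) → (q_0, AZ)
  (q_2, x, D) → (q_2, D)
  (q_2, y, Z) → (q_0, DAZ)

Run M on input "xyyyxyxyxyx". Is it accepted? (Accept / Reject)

(q_0, xyyyxyxyxyx, Z) ⊢ (q_1, xyyyxyxyxyx, Z) ⊢ (q_2, xyyyxyxyxyx, Z) ⊢ (q_0, yyyxyxyxyx, AZ) ⊢ (q_1, yyxyxyxyx, Z) ⊢ (q_2, yyxyxyxyx, Z) ⊢ (q_0, yxyxyxyx, DAZ)
No transition applies at (q_0, yxyxyxyx, DAZ); input not fully consumed.

Reject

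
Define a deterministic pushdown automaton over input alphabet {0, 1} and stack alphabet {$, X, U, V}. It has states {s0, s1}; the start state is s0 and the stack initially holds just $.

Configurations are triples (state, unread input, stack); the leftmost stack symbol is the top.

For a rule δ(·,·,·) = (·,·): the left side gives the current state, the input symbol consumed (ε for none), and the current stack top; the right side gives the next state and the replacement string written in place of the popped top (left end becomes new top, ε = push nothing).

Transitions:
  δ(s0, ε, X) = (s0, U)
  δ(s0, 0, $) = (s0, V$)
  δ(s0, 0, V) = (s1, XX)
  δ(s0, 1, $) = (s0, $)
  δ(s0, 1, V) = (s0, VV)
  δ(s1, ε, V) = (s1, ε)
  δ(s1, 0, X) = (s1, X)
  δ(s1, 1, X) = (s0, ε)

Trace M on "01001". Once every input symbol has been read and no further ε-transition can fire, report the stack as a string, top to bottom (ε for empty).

UV$

(s0, 01001, $) ⊢ (s0, 1001, V$) ⊢ (s0, 001, VV$) ⊢ (s1, 01, XXV$) ⊢ (s1, 1, XXV$) ⊢ (s0, ε, XV$) ⊢ (s0, ε, UV$)
All input consumed in state s0 with stack UV$.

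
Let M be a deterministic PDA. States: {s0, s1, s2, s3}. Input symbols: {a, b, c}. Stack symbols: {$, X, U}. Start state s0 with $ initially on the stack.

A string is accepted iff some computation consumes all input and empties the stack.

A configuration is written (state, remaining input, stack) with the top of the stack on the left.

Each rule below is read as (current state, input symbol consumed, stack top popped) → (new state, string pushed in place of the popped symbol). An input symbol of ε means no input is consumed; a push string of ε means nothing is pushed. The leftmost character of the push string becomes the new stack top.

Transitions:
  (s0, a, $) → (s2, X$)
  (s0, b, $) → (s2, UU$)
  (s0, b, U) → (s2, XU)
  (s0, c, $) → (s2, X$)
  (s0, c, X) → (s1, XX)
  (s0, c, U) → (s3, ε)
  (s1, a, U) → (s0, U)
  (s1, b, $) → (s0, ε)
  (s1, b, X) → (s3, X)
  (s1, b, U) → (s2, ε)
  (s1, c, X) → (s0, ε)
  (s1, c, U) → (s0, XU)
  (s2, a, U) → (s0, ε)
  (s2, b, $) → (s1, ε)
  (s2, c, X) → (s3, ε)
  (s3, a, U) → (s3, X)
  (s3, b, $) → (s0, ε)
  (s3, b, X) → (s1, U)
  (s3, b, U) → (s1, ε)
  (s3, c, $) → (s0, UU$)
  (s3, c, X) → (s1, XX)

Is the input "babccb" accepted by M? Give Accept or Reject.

Reject

(s0, babccb, $) ⊢ (s2, abccb, UU$) ⊢ (s0, bccb, U$) ⊢ (s2, ccb, XU$) ⊢ (s3, cb, U$)
No transition applies at (s3, cb, U$); input not fully consumed.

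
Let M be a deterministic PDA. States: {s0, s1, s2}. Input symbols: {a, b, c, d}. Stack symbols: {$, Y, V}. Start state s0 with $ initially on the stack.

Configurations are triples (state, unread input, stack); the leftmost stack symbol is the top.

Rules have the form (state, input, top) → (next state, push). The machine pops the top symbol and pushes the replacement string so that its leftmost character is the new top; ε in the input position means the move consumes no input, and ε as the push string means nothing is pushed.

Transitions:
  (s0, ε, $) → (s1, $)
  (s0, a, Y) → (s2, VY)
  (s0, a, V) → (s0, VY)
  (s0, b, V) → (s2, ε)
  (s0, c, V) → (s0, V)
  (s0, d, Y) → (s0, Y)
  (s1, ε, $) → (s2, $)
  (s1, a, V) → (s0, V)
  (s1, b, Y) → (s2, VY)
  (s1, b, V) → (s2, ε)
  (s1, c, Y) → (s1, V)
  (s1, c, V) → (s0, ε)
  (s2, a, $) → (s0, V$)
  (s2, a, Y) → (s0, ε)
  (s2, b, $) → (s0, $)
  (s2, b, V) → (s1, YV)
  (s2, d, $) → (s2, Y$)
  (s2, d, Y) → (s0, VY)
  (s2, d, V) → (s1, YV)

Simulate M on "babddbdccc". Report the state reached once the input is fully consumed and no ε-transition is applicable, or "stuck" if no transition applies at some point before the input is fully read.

(s0, babddbdccc, $)
  ε-move, top $: go to s1, push $ → (s1, babddbdccc, $)
  ε-move, top $: go to s2, push $ → (s2, babddbdccc, $)
  read b, top $: go to s0, push $ → (s0, abddbdccc, $)
  ε-move, top $: go to s1, push $ → (s1, abddbdccc, $)
  ε-move, top $: go to s2, push $ → (s2, abddbdccc, $)
  read a, top $: go to s0, push V$ → (s0, bddbdccc, V$)
  read b, top V: go to s2, push ε → (s2, ddbdccc, $)
  read d, top $: go to s2, push Y$ → (s2, dbdccc, Y$)
  read d, top Y: go to s0, push VY → (s0, bdccc, VY$)
  read b, top V: go to s2, push ε → (s2, dccc, Y$)
  read d, top Y: go to s0, push VY → (s0, ccc, VY$)
  read c, top V: go to s0, push V → (s0, cc, VY$)
  read c, top V: go to s0, push V → (s0, c, VY$)
  read c, top V: go to s0, push V → (s0, ε, VY$)
All input consumed; M is in state s0.

s0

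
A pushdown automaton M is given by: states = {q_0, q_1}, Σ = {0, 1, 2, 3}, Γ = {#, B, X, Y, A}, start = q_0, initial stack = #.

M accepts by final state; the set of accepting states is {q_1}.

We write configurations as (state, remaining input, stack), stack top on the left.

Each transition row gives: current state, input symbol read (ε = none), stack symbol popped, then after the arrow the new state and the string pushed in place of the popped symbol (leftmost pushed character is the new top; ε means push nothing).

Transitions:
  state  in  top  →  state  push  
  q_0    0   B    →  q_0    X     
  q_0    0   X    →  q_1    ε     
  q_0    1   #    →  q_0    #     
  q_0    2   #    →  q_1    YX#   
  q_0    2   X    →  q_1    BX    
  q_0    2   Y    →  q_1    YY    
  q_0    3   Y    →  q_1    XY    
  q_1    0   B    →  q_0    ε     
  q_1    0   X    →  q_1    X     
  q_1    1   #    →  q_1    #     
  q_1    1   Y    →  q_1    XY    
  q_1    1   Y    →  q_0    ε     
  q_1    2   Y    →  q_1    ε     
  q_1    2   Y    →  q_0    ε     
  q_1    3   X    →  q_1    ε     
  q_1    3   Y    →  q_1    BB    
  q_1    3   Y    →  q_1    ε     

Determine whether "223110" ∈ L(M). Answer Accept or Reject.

No computation consumes all input and reaches a final state.

Reject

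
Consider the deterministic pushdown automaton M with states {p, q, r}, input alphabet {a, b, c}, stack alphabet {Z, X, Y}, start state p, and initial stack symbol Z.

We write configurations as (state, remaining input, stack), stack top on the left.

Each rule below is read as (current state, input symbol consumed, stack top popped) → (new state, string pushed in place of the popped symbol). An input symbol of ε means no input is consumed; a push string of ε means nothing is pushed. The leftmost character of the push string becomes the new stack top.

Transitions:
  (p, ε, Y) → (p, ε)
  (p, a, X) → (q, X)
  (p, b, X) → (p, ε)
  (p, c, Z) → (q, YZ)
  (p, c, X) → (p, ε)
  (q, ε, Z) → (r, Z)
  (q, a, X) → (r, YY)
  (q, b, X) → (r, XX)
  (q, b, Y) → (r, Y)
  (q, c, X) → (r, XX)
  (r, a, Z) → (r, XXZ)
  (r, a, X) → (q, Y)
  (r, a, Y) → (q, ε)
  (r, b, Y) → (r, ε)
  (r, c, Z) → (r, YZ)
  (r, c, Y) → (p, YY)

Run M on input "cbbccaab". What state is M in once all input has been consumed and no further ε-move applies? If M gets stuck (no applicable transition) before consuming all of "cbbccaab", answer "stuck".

stuck

(p, cbbccaab, Z) ⊢ (q, bbccaab, YZ) ⊢ (r, bccaab, YZ) ⊢ (r, ccaab, Z) ⊢ (r, caab, YZ) ⊢ (p, aab, YYZ) ⊢ (p, aab, YZ) ⊢ (p, aab, Z)
No transition for (p, a, top Z); M blocks with input aab remaining.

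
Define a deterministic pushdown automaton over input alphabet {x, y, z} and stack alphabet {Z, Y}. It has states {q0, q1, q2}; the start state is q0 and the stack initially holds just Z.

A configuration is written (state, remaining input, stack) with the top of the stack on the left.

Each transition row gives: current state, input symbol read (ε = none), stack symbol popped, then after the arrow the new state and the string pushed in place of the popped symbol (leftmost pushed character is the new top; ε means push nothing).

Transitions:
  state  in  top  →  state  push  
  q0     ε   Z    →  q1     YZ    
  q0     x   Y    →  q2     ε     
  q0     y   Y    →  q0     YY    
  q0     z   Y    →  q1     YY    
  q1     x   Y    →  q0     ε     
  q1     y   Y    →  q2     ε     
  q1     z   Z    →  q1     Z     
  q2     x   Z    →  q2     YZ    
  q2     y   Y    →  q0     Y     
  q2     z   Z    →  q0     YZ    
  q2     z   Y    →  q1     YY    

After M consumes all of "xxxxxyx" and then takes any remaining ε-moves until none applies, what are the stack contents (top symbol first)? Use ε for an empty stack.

(q0, xxxxxyx, Z)
  ε-move, top Z: go to q1, push YZ → (q1, xxxxxyx, YZ)
  read x, top Y: go to q0, push ε → (q0, xxxxyx, Z)
  ε-move, top Z: go to q1, push YZ → (q1, xxxxyx, YZ)
  read x, top Y: go to q0, push ε → (q0, xxxyx, Z)
  ε-move, top Z: go to q1, push YZ → (q1, xxxyx, YZ)
  read x, top Y: go to q0, push ε → (q0, xxyx, Z)
  ε-move, top Z: go to q1, push YZ → (q1, xxyx, YZ)
  read x, top Y: go to q0, push ε → (q0, xyx, Z)
  ε-move, top Z: go to q1, push YZ → (q1, xyx, YZ)
  read x, top Y: go to q0, push ε → (q0, yx, Z)
  ε-move, top Z: go to q1, push YZ → (q1, yx, YZ)
  read y, top Y: go to q2, push ε → (q2, x, Z)
  read x, top Z: go to q2, push YZ → (q2, ε, YZ)
All input consumed in state q2 with stack YZ.

YZ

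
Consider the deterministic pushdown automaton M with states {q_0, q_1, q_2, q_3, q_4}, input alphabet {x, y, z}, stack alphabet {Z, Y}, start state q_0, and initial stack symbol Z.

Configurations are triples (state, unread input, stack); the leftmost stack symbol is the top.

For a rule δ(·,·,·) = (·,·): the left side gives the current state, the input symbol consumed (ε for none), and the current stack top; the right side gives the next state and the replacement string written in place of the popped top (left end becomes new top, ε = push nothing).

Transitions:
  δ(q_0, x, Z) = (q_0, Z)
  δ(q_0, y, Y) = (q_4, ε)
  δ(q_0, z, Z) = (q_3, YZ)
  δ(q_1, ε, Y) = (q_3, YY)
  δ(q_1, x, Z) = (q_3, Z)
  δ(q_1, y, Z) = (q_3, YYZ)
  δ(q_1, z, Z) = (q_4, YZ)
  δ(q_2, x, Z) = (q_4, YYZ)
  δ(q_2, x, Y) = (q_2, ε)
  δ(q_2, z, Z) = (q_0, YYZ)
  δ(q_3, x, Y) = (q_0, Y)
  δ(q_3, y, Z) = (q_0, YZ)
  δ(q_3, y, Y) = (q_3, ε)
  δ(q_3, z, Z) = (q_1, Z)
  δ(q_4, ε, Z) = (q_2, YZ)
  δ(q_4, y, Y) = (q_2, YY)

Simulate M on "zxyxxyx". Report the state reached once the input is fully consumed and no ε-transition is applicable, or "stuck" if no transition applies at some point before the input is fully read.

(q_0, zxyxxyx, Z) ⊢ (q_3, xyxxyx, YZ) ⊢ (q_0, yxxyx, YZ) ⊢ (q_4, xxyx, Z) ⊢ (q_2, xxyx, YZ) ⊢ (q_2, xyx, Z) ⊢ (q_4, yx, YYZ) ⊢ (q_2, x, YYYZ) ⊢ (q_2, ε, YYZ)
All input consumed; M is in state q_2.

q_2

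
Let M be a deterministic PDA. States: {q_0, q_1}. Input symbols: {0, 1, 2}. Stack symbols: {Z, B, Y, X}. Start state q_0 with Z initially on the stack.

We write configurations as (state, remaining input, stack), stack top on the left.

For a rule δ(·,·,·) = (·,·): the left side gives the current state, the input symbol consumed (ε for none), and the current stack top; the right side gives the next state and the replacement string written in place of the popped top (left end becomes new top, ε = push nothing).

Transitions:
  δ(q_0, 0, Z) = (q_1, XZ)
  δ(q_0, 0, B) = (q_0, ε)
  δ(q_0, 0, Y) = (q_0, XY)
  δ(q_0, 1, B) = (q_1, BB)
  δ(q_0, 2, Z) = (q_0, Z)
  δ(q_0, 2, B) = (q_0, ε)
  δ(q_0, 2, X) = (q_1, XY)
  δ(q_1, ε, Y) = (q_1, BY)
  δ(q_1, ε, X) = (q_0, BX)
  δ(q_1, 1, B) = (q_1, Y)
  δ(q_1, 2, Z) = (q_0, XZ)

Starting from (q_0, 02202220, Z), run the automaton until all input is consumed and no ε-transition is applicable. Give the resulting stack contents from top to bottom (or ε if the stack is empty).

XYYYZ

(q_0, 02202220, Z) ⊢ (q_1, 2202220, XZ) ⊢ (q_0, 2202220, BXZ) ⊢ (q_0, 202220, XZ) ⊢ (q_1, 02220, XYZ) ⊢ (q_0, 02220, BXYZ) ⊢ (q_0, 2220, XYZ) ⊢ (q_1, 220, XYYZ) ⊢ (q_0, 220, BXYYZ) ⊢ (q_0, 20, XYYZ) ⊢ (q_1, 0, XYYYZ) ⊢ (q_0, 0, BXYYYZ) ⊢ (q_0, ε, XYYYZ)
All input consumed in state q_0 with stack XYYYZ.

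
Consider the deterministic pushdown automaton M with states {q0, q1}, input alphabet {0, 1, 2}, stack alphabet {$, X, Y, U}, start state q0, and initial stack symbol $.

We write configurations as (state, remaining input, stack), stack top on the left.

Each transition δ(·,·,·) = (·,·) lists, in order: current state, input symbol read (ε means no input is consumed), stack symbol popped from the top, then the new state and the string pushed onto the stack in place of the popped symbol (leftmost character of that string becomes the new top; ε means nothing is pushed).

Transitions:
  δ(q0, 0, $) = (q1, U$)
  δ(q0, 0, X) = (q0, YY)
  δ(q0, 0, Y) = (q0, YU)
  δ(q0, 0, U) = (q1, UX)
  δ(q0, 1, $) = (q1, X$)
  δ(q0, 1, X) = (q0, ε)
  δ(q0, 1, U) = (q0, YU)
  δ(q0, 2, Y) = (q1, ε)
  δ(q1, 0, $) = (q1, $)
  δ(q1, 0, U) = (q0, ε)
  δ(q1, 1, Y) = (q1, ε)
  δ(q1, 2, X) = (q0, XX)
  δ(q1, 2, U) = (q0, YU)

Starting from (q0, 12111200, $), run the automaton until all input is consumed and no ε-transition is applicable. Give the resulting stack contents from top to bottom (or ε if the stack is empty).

YUYX$

(q0, 12111200, $)
  read 1, top $: go to q1, push X$ → (q1, 2111200, X$)
  read 2, top X: go to q0, push XX → (q0, 111200, XX$)
  read 1, top X: go to q0, push ε → (q0, 11200, X$)
  read 1, top X: go to q0, push ε → (q0, 1200, $)
  read 1, top $: go to q1, push X$ → (q1, 200, X$)
  read 2, top X: go to q0, push XX → (q0, 00, XX$)
  read 0, top X: go to q0, push YY → (q0, 0, YYX$)
  read 0, top Y: go to q0, push YU → (q0, ε, YUYX$)
All input consumed in state q0 with stack YUYX$.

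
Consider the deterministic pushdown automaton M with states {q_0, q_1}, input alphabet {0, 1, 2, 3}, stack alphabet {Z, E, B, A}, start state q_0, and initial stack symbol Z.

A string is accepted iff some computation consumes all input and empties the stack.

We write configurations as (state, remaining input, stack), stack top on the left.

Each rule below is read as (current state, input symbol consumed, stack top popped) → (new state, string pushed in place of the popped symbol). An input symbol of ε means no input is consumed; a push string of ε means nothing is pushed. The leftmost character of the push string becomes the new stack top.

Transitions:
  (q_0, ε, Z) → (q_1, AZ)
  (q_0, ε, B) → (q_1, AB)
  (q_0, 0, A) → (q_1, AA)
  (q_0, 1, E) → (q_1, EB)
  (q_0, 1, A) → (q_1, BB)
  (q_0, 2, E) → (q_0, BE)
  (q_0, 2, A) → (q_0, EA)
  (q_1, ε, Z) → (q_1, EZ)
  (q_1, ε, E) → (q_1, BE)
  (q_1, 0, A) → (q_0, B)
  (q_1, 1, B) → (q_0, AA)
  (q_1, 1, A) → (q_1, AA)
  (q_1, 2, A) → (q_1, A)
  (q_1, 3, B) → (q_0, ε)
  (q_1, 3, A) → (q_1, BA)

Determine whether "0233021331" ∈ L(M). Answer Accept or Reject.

Reject

(q_0, 0233021331, Z)
  ε-move, top Z: go to q_1, push AZ → (q_1, 0233021331, AZ)
  read 0, top A: go to q_0, push B → (q_0, 233021331, BZ)
  ε-move, top B: go to q_1, push AB → (q_1, 233021331, ABZ)
  read 2, top A: go to q_1, push A → (q_1, 33021331, ABZ)
  read 3, top A: go to q_1, push BA → (q_1, 3021331, BABZ)
  read 3, top B: go to q_0, push ε → (q_0, 021331, ABZ)
  read 0, top A: go to q_1, push AA → (q_1, 21331, AABZ)
  read 2, top A: go to q_1, push A → (q_1, 1331, AABZ)
  read 1, top A: go to q_1, push AA → (q_1, 331, AAABZ)
  read 3, top A: go to q_1, push BA → (q_1, 31, BAAABZ)
  read 3, top B: go to q_0, push ε → (q_0, 1, AAABZ)
  read 1, top A: go to q_1, push BB → (q_1, ε, BBAABZ)
All input consumed; stack is BBAABZ, not empty, and no further ε-move applies.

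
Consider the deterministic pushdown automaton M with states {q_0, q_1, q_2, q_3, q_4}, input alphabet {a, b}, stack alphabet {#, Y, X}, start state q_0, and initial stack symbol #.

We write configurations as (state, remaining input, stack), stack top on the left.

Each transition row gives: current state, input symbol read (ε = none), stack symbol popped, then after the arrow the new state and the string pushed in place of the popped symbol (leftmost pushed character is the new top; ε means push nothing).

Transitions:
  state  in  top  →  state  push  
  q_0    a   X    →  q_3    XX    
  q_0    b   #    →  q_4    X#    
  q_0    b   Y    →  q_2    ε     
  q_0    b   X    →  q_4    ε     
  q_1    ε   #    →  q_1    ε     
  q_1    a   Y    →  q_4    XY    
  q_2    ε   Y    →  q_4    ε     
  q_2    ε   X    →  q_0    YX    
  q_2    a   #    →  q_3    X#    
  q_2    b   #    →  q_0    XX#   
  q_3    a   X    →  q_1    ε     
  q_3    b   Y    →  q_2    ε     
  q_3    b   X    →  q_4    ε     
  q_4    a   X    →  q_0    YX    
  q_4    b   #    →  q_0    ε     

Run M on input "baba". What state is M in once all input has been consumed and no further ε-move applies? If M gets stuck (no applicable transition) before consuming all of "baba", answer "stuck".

stuck

(q_0, baba, #)
  read b, top #: go to q_4, push X# → (q_4, aba, X#)
  read a, top X: go to q_0, push YX → (q_0, ba, YX#)
  read b, top Y: go to q_2, push ε → (q_2, a, X#)
  ε-move, top X: go to q_0, push YX → (q_0, a, YX#)
No transition for (q_0, a, top Y); M blocks with input a remaining.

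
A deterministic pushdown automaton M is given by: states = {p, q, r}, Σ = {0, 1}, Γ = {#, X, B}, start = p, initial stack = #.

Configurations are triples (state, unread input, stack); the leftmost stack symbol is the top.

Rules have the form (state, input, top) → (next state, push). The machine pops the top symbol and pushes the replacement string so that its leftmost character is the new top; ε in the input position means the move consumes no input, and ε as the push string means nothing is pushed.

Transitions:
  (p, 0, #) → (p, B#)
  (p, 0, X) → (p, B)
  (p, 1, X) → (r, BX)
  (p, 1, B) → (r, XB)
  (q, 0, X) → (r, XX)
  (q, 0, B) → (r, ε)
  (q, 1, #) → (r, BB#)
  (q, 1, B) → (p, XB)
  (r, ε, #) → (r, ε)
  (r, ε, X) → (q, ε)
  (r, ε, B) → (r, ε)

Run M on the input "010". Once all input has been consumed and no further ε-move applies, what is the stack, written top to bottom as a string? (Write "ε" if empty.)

(p, 010, #) ⊢ (p, 10, B#) ⊢ (r, 0, XB#) ⊢ (q, 0, B#) ⊢ (r, ε, #) ⊢ (r, ε, ε)
All input consumed in state r with stack ε.

ε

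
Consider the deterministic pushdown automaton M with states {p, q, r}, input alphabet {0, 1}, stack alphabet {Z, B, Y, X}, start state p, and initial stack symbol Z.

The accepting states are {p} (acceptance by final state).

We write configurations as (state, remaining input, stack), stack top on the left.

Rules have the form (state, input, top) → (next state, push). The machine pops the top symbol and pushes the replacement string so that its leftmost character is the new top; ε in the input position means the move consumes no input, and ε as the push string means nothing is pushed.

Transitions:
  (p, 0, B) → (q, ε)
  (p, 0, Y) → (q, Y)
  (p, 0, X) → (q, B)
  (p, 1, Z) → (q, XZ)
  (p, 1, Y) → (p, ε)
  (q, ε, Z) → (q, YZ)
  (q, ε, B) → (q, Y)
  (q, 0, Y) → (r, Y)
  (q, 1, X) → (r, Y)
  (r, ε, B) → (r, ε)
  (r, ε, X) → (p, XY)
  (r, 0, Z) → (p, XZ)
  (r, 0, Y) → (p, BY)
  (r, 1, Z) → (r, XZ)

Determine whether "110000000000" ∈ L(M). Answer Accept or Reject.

Accept

(p, 110000000000, Z) ⊢ (q, 10000000000, XZ) ⊢ (r, 0000000000, YZ) ⊢ (p, 000000000, BYZ) ⊢ (q, 00000000, YZ) ⊢ (r, 0000000, YZ) ⊢ (p, 000000, BYZ) ⊢ (q, 00000, YZ) ⊢ (r, 0000, YZ) ⊢ (p, 000, BYZ) ⊢ (q, 00, YZ) ⊢ (r, 0, YZ) ⊢ (p, ε, BYZ)
All input consumed; state p ∈ F.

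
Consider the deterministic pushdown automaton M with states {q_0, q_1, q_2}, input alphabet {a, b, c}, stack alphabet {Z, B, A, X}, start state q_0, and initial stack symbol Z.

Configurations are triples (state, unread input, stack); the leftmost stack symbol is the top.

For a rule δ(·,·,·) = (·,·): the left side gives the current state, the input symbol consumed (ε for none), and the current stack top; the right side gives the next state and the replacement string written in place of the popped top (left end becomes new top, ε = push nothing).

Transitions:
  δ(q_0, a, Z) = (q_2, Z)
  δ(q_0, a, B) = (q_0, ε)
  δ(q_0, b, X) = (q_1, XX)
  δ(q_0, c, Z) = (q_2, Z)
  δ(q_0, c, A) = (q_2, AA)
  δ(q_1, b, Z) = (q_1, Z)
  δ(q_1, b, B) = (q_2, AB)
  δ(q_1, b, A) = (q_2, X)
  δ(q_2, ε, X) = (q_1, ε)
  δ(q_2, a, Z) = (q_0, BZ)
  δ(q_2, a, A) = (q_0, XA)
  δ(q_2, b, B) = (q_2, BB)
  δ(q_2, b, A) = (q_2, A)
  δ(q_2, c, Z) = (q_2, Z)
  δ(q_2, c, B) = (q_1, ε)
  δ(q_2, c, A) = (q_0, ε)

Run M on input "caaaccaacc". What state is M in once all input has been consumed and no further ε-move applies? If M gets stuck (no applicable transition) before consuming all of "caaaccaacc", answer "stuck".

q_2

(q_0, caaaccaacc, Z) ⊢ (q_2, aaaccaacc, Z) ⊢ (q_0, aaccaacc, BZ) ⊢ (q_0, accaacc, Z) ⊢ (q_2, ccaacc, Z) ⊢ (q_2, caacc, Z) ⊢ (q_2, aacc, Z) ⊢ (q_0, acc, BZ) ⊢ (q_0, cc, Z) ⊢ (q_2, c, Z) ⊢ (q_2, ε, Z)
All input consumed; M is in state q_2.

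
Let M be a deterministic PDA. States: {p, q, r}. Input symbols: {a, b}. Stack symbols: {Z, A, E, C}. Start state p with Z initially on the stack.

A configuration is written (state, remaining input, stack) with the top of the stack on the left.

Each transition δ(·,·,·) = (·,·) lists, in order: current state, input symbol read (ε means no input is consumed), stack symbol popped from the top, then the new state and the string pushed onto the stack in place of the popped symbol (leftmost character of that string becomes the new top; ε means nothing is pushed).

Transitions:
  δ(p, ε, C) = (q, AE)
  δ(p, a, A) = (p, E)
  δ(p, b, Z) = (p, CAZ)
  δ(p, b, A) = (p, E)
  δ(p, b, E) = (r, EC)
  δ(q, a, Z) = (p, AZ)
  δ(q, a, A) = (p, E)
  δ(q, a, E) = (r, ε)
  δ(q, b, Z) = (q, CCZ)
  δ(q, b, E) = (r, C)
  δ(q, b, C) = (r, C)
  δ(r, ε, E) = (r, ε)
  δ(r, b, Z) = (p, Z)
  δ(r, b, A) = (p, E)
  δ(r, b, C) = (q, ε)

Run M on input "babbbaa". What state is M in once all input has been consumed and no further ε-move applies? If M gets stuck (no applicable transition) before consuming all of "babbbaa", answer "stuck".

(p, babbbaa, Z)
  read b, top Z: go to p, push CAZ → (p, abbbaa, CAZ)
  ε-move, top C: go to q, push AE → (q, abbbaa, AEAZ)
  read a, top A: go to p, push E → (p, bbbaa, EEAZ)
  read b, top E: go to r, push EC → (r, bbaa, ECEAZ)
  ε-move, top E: go to r, push ε → (r, bbaa, CEAZ)
  read b, top C: go to q, push ε → (q, baa, EAZ)
  read b, top E: go to r, push C → (r, aa, CAZ)
No transition for (r, a, top C); M blocks with input aa remaining.

stuck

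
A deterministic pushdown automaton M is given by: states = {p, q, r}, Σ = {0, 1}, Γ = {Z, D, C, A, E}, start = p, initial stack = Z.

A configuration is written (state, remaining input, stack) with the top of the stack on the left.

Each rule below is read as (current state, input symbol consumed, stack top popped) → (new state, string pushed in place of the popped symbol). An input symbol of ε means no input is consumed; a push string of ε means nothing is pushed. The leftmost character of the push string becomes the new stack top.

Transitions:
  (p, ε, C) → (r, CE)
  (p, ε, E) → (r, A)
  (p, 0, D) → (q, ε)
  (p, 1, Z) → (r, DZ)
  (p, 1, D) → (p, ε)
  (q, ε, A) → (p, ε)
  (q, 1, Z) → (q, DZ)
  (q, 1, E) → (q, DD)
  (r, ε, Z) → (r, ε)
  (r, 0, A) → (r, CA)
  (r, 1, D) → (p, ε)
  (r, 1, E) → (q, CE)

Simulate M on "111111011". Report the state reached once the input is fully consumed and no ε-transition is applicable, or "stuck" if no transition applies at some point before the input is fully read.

(p, 111111011, Z)
  read 1, top Z: go to r, push DZ → (r, 11111011, DZ)
  read 1, top D: go to p, push ε → (p, 1111011, Z)
  read 1, top Z: go to r, push DZ → (r, 111011, DZ)
  read 1, top D: go to p, push ε → (p, 11011, Z)
  read 1, top Z: go to r, push DZ → (r, 1011, DZ)
  read 1, top D: go to p, push ε → (p, 011, Z)
No transition for (p, 0, top Z); M blocks with input 011 remaining.

stuck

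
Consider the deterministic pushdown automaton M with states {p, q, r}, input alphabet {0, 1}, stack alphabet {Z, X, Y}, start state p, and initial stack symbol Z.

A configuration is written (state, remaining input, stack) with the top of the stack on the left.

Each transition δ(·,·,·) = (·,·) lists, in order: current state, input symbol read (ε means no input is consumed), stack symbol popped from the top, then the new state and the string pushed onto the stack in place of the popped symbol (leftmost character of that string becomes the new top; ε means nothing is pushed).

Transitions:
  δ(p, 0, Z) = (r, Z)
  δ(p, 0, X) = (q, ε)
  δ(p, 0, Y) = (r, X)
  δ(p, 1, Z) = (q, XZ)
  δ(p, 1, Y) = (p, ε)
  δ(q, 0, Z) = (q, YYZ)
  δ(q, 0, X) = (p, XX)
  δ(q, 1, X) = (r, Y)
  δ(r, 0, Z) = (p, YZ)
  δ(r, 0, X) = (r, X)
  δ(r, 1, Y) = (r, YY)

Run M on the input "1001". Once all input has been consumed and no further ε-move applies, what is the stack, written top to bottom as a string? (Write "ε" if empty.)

(p, 1001, Z) ⊢ (q, 001, XZ) ⊢ (p, 01, XXZ) ⊢ (q, 1, XZ) ⊢ (r, ε, YZ)
All input consumed in state r with stack YZ.

YZ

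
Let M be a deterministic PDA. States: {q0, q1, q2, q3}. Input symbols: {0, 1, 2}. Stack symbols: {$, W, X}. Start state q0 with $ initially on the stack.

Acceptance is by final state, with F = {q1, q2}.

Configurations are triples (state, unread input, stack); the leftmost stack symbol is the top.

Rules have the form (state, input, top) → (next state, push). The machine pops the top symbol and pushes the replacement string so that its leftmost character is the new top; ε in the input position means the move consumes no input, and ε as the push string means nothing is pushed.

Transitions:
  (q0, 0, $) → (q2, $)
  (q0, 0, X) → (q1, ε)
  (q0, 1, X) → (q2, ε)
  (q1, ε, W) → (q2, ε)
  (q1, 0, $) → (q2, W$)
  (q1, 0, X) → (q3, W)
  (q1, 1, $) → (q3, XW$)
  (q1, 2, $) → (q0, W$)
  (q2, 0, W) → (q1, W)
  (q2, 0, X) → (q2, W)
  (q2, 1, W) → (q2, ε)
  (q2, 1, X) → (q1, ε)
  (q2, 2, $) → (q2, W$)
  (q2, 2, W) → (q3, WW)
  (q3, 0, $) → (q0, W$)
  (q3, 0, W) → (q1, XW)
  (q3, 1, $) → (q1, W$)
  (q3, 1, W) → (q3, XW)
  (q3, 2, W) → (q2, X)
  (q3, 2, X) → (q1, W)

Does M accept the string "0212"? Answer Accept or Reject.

Accept

(q0, 0212, $) ⊢ (q2, 212, $) ⊢ (q2, 12, W$) ⊢ (q2, 2, $) ⊢ (q2, ε, W$)
All input consumed; state q2 ∈ F.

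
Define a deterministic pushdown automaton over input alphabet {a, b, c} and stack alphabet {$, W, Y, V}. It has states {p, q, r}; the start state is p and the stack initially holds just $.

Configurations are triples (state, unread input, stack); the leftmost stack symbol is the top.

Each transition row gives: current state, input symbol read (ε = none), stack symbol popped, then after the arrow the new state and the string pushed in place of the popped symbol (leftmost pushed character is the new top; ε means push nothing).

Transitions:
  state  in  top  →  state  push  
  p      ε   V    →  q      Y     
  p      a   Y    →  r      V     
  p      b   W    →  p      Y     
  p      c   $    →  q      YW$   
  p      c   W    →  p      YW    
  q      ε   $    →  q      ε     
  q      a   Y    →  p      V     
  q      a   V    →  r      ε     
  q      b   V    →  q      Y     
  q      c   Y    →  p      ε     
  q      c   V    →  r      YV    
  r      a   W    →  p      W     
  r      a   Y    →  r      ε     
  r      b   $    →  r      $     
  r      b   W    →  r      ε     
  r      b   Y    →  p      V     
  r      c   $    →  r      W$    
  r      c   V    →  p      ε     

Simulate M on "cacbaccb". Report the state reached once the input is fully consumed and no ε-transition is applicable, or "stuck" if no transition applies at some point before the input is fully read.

stuck

(p, cacbaccb, $)
  read c, top $: go to q, push YW$ → (q, acbaccb, YW$)
  read a, top Y: go to p, push V → (p, cbaccb, VW$)
  ε-move, top V: go to q, push Y → (q, cbaccb, YW$)
  read c, top Y: go to p, push ε → (p, baccb, W$)
  read b, top W: go to p, push Y → (p, accb, Y$)
  read a, top Y: go to r, push V → (r, ccb, V$)
  read c, top V: go to p, push ε → (p, cb, $)
  read c, top $: go to q, push YW$ → (q, b, YW$)
No transition for (q, b, top Y); M blocks with input b remaining.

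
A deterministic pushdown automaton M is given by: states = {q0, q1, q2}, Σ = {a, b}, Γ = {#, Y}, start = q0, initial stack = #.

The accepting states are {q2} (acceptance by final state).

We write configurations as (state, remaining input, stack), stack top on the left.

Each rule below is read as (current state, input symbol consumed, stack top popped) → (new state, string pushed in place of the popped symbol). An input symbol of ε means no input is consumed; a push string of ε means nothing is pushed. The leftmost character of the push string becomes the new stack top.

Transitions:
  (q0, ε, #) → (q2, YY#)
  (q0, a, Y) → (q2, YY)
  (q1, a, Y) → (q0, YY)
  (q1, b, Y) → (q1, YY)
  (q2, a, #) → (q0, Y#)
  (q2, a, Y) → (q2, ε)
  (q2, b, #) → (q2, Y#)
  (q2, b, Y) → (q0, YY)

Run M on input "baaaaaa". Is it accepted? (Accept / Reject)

Reject

(q0, baaaaaa, #) ⊢ (q2, baaaaaa, YY#) ⊢ (q0, aaaaaa, YYY#) ⊢ (q2, aaaaa, YYYY#) ⊢ (q2, aaaa, YYY#) ⊢ (q2, aaa, YY#) ⊢ (q2, aa, Y#) ⊢ (q2, a, #) ⊢ (q0, ε, Y#)
All input consumed; state q0 ∉ F and no further ε-move applies.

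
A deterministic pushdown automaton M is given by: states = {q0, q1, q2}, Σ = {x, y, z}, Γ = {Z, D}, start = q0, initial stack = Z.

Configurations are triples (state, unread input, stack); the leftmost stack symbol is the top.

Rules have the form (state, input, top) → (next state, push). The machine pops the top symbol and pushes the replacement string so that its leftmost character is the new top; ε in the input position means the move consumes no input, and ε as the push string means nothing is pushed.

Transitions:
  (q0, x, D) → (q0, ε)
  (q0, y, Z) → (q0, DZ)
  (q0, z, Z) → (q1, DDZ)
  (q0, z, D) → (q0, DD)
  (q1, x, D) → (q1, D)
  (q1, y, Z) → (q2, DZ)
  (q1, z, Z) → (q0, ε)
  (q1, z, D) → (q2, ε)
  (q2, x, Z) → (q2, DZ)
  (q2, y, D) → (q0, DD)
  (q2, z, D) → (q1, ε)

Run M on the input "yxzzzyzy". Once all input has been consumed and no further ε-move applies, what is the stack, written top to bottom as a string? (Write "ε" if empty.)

DZ

(q0, yxzzzyzy, Z) ⊢ (q0, xzzzyzy, DZ) ⊢ (q0, zzzyzy, Z) ⊢ (q1, zzyzy, DDZ) ⊢ (q2, zyzy, DZ) ⊢ (q1, yzy, Z) ⊢ (q2, zy, DZ) ⊢ (q1, y, Z) ⊢ (q2, ε, DZ)
All input consumed in state q2 with stack DZ.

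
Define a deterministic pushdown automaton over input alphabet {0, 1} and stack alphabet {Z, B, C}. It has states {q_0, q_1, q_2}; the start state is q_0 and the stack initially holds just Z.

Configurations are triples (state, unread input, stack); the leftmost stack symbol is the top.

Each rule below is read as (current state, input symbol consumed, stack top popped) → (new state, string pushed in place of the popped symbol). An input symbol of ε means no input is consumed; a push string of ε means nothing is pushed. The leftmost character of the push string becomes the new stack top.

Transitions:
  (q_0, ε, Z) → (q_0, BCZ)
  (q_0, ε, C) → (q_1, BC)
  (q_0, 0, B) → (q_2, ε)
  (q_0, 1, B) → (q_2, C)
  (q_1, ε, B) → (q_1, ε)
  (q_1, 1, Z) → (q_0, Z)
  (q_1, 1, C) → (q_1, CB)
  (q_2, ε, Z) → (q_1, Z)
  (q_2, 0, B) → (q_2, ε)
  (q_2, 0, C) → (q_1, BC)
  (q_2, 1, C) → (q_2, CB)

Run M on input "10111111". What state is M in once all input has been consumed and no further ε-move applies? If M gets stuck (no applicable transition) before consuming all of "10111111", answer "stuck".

q_1

(q_0, 10111111, Z)
  ε-move, top Z: go to q_0, push BCZ → (q_0, 10111111, BCZ)
  read 1, top B: go to q_2, push C → (q_2, 0111111, CCZ)
  read 0, top C: go to q_1, push BC → (q_1, 111111, BCCZ)
  ε-move, top B: go to q_1, push ε → (q_1, 111111, CCZ)
  read 1, top C: go to q_1, push CB → (q_1, 11111, CBCZ)
  read 1, top C: go to q_1, push CB → (q_1, 1111, CBBCZ)
  read 1, top C: go to q_1, push CB → (q_1, 111, CBBBCZ)
  read 1, top C: go to q_1, push CB → (q_1, 11, CBBBBCZ)
  read 1, top C: go to q_1, push CB → (q_1, 1, CBBBBBCZ)
  read 1, top C: go to q_1, push CB → (q_1, ε, CBBBBBBCZ)
All input consumed; M is in state q_1.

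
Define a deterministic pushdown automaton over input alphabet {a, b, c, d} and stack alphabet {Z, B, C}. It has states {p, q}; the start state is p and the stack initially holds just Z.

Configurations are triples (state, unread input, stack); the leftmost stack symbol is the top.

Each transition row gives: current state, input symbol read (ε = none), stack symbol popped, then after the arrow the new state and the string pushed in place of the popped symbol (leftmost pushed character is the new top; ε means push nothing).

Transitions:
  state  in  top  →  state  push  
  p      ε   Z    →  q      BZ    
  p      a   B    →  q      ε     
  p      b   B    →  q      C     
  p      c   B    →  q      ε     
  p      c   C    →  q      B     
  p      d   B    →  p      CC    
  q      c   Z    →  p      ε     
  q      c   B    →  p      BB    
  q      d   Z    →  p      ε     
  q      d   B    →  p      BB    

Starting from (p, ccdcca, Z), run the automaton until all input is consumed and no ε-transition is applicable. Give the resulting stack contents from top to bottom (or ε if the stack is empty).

BZ

(p, ccdcca, Z)
  ε-move, top Z: go to q, push BZ → (q, ccdcca, BZ)
  read c, top B: go to p, push BB → (p, cdcca, BBZ)
  read c, top B: go to q, push ε → (q, dcca, BZ)
  read d, top B: go to p, push BB → (p, cca, BBZ)
  read c, top B: go to q, push ε → (q, ca, BZ)
  read c, top B: go to p, push BB → (p, a, BBZ)
  read a, top B: go to q, push ε → (q, ε, BZ)
All input consumed in state q with stack BZ.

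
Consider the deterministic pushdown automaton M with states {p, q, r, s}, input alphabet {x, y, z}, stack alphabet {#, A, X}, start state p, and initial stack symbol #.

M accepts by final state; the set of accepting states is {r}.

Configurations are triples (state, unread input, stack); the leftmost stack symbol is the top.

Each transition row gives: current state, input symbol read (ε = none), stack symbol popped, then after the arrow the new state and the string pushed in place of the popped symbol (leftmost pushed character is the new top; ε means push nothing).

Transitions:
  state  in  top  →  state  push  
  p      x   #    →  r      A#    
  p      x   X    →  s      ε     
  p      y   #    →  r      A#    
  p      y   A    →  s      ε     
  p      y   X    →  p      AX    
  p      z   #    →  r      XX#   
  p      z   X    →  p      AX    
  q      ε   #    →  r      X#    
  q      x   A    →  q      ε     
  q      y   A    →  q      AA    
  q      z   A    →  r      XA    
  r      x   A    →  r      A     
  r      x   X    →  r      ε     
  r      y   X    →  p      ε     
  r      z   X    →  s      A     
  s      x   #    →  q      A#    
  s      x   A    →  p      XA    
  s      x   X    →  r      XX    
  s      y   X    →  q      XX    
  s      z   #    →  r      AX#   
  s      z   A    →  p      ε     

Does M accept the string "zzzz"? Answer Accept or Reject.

(p, zzzz, #)
  read z, top #: go to r, push XX# → (r, zzz, XX#)
  read z, top X: go to s, push A → (s, zz, AX#)
  read z, top A: go to p, push ε → (p, z, X#)
  read z, top X: go to p, push AX → (p, ε, AX#)
All input consumed; state p ∉ F and no further ε-move applies.

Reject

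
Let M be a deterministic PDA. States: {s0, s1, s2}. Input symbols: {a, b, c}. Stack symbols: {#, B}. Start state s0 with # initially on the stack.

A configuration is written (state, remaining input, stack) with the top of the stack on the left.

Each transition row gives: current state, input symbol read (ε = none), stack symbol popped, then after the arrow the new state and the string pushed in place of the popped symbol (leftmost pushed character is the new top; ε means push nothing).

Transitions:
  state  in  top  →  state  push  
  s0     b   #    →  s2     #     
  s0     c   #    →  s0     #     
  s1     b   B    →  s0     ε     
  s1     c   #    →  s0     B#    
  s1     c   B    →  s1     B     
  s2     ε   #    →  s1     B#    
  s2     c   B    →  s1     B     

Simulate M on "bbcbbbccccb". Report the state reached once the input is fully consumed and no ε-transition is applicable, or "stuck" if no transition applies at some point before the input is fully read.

(s0, bbcbbbccccb, #)
  read b, top #: go to s2, push # → (s2, bcbbbccccb, #)
  ε-move, top #: go to s1, push B# → (s1, bcbbbccccb, B#)
  read b, top B: go to s0, push ε → (s0, cbbbccccb, #)
  read c, top #: go to s0, push # → (s0, bbbccccb, #)
  read b, top #: go to s2, push # → (s2, bbccccb, #)
  ε-move, top #: go to s1, push B# → (s1, bbccccb, B#)
  read b, top B: go to s0, push ε → (s0, bccccb, #)
  read b, top #: go to s2, push # → (s2, ccccb, #)
  ε-move, top #: go to s1, push B# → (s1, ccccb, B#)
  read c, top B: go to s1, push B → (s1, cccb, B#)
  read c, top B: go to s1, push B → (s1, ccb, B#)
  read c, top B: go to s1, push B → (s1, cb, B#)
  read c, top B: go to s1, push B → (s1, b, B#)
  read b, top B: go to s0, push ε → (s0, ε, #)
All input consumed; M is in state s0.

s0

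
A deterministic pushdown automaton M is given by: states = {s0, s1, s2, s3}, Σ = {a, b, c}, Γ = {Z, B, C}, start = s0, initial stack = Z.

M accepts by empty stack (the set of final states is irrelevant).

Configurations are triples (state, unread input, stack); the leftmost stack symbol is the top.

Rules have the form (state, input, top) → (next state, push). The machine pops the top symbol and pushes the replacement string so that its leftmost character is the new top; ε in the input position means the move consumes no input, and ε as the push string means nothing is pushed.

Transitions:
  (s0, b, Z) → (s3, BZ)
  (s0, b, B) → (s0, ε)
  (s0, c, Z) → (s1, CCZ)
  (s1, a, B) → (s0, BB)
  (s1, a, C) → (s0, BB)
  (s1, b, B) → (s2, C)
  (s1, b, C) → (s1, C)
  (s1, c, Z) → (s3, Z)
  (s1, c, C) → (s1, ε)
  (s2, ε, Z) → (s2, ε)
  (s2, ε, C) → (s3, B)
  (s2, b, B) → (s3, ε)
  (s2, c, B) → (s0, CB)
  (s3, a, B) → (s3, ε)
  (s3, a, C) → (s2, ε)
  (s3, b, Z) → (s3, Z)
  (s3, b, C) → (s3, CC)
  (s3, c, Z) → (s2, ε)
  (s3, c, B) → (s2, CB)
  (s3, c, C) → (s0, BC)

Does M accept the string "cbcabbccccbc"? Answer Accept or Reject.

(s0, cbcabbccccbc, Z)
  read c, top Z: go to s1, push CCZ → (s1, bcabbccccbc, CCZ)
  read b, top C: go to s1, push C → (s1, cabbccccbc, CCZ)
  read c, top C: go to s1, push ε → (s1, abbccccbc, CZ)
  read a, top C: go to s0, push BB → (s0, bbccccbc, BBZ)
  read b, top B: go to s0, push ε → (s0, bccccbc, BZ)
  read b, top B: go to s0, push ε → (s0, ccccbc, Z)
  read c, top Z: go to s1, push CCZ → (s1, cccbc, CCZ)
  read c, top C: go to s1, push ε → (s1, ccbc, CZ)
  read c, top C: go to s1, push ε → (s1, cbc, Z)
  read c, top Z: go to s3, push Z → (s3, bc, Z)
  read b, top Z: go to s3, push Z → (s3, c, Z)
  read c, top Z: go to s2, push ε → (s2, ε, ε)
All input consumed and the stack is empty.

Accept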